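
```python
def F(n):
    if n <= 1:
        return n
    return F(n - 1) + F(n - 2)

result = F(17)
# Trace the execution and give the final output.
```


F(17)
= F(16) + F(15)
= (F(15) + F(14)) + F(15)
Computing bottom-up: F(0)=0, F(1)=1, F(2)=1, F(3)=2, F(4)=3, F(5)=5, F(6)=8, F(7)=13, F(8)=21, F(9)=34, F(10)=55, F(11)=89, F(12)=144, F(13)=233, F(14)=377, F(15)=610, F(16)=987, F(17)=1597
= 1597


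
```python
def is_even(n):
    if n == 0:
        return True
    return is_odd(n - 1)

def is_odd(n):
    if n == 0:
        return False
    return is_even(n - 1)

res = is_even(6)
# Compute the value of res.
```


is_even(6)
= is_odd(5)
= is_even(4)
= is_odd(3)
= is_even(2)
= is_odd(1)
= is_even(0)
n == 0: return True
= True


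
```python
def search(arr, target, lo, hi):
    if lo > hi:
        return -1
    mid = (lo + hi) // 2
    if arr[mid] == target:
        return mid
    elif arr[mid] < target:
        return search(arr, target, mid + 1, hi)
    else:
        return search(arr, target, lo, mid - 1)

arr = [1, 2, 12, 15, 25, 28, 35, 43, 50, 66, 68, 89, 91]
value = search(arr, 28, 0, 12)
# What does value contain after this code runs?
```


search(arr, 28, 0, 12)
lo=0, hi=12, mid=6, arr[mid]=35
35 > 28, search left half
lo=0, hi=5, mid=2, arr[mid]=12
12 < 28, search right half
lo=3, hi=5, mid=4, arr[mid]=25
25 < 28, search right half
lo=5, hi=5, mid=5, arr[mid]=28
arr[5] == 28, found at index 5
= 5


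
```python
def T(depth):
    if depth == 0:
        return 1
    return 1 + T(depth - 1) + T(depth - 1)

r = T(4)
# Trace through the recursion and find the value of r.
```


T(4)
= 1 + T(3) + T(3)
= 1 + 2 * T(3)
T(k) = 2^(k+1) - 1
T(0) = 1
T(1) = 3
T(2) = 7
T(3) = 15
T(4) = 31
T(4) = 2^5 - 1 = 31


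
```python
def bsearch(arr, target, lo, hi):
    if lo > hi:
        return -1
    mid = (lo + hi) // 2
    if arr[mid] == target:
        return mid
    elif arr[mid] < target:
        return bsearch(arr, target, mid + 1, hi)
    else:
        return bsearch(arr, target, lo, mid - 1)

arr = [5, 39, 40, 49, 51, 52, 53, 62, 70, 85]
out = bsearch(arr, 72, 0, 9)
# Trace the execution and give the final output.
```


bsearch(arr, 72, 0, 9)
lo=0, hi=9, mid=4, arr[mid]=51
51 < 72, search right half
lo=5, hi=9, mid=7, arr[mid]=62
62 < 72, search right half
lo=8, hi=9, mid=8, arr[mid]=70
70 < 72, search right half
lo=9, hi=9, mid=9, arr[mid]=85
85 > 72, search left half
lo > hi, target not found, return -1
= -1


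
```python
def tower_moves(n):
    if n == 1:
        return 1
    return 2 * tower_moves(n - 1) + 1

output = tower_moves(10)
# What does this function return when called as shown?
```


tower_moves(10)
= 2 * tower_moves(9) + 1
= 2 * (2 * tower_moves(8) + 1) + 1
= 2 * (2 * (2 * tower_moves(7) + 1) + 1) + 1
= 2 * (2 * (2 * (2 * tower_moves(6) + 1) + 1) + 1) + 1
= 2 * (2 * (2 * (2 * (2 * tower_moves(5) + 1) + 1) + 1) + 1) + 1
= 2 * (2 * (2 * (2 * (2 * (2 * tower_moves(4) + 1) + 1) + 1) + 1) + 1) + 1
= 2 * (2 * (2 * (2 * (2 * (2 * (2 * tower_moves(3) + 1) + 1) + 1) + 1) + 1) + 1) + 1
= 2 * (2 * (2 * (2 * (2 * (2 * (2 * (2 * tower_moves(2) + 1) + 1) + 1) + 1) + 1) + 1) + 1) + 1
= 2 * (2 * (2 * (2 * (2 * (2 * (2 * (2 * (2 * tower_moves(1) + 1) + 1) + 1) + 1) + 1) + 1) + 1) + 1) + 1
Now compute bottom-up:
tower_moves(1) = 1
tower_moves(2) = 2 * 1 + 1 = 3
tower_moves(3) = 2 * 3 + 1 = 7
tower_moves(4) = 2 * 7 + 1 = 15
tower_moves(5) = 2 * 15 + 1 = 31
tower_moves(6) = 2 * 31 + 1 = 63
tower_moves(7) = 2 * 63 + 1 = 127
tower_moves(8) = 2 * 127 + 1 = 255
tower_moves(9) = 2 * 255 + 1 = 511
tower_moves(10) = 2 * 511 + 1 = 1023
= 1023


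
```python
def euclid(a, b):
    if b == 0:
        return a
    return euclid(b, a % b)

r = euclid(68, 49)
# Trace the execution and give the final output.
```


euclid(68, 49)
= euclid(49, 68 % 49) = euclid(49, 19)
= euclid(19, 49 % 19) = euclid(19, 11)
= euclid(11, 19 % 11) = euclid(11, 8)
= euclid(8, 11 % 8) = euclid(8, 3)
= euclid(3, 8 % 3) = euclid(3, 2)
= euclid(2, 3 % 2) = euclid(2, 1)
= euclid(1, 2 % 1) = euclid(1, 0)
b == 0, return a = 1


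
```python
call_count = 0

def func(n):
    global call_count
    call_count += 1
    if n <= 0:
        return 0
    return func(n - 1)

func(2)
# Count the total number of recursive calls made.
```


func(2) calls func(1) calls ... calls func(0)
Total calls: 2 + 1 (for base case) = 3


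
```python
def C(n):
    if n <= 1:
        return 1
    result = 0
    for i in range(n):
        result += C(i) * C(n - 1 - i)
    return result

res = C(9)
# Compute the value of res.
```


C(9)
= sum of C(i) * C(9-1-i) for i in 0..8
First compute sub-values bottom-up:
  C(0) = 1, C(1) = 1
  C(2) = 1*1 + 1*1 = 2
  C(3) = 1*2 + 1*1 + 2*1 = 5
  C(4) = 1*5 + 1*2 + 2*1 + 5*1 = 14
  C(5) = 1*14 + 1*5 + 2*2 + 5*1 + 14*1 = 42
  C(6) = 1*42 + 1*14 + 2*5 + 5*2 + 14*1 + 42*1 = 132
  C(7) = 1*132 + 1*42 + 2*14 + 5*5 + 14*2 + 42*1 + 132*1 = 429
  C(8) = 1*429 + 1*132 + 2*42 + 5*14 + 14*5 + 42*2 + 132*1 + 429*1 = 1430
Now C(9):
  C(0)*C(8) = 1*1430 = 1430
  C(1)*C(7) = 1*429 = 429
  C(2)*C(6) = 2*132 = 264
  C(3)*C(5) = 5*42 = 210
  C(4)*C(4) = 14*14 = 196
  C(5)*C(3) = 42*5 = 210
  C(6)*C(2) = 132*2 = 264
  C(7)*C(1) = 429*1 = 429
  C(8)*C(0) = 1430*1 = 1430
= 1430 + 429 + 264 + 210 + 196 + 210 + 264 + 429 + 1430
= 4862


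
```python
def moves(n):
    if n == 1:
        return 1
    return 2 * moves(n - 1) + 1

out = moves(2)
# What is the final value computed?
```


moves(2)
= 2 * moves(1) + 1
Now compute bottom-up:
moves(1) = 1
moves(2) = 2 * 1 + 1 = 3
= 3


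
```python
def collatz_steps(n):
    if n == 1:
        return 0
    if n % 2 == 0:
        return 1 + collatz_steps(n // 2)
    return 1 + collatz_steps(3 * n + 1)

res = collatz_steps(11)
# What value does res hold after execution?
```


collatz_steps(11)
11 is odd -> 3*11+1 = 34 -> collatz_steps(34)
34 is even -> collatz_steps(17)
17 is odd -> 3*17+1 = 52 -> collatz_steps(52)
52 is even -> collatz_steps(26)
26 is even -> collatz_steps(13)
13 is odd -> 3*13+1 = 40 -> collatz_steps(40)
40 is even -> collatz_steps(20)
20 is even -> collatz_steps(10)
10 is even -> collatz_steps(5)
5 is odd -> 3*5+1 = 16 -> collatz_steps(16)
16 is even -> collatz_steps(8)
8 is even -> collatz_steps(4)
4 is even -> collatz_steps(2)
2 is even -> collatz_steps(1)
Reached 1 after 14 steps
= 14


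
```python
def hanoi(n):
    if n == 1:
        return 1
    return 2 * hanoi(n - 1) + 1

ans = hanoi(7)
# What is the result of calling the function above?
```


hanoi(7)
= 2 * hanoi(6) + 1
= 2 * (2 * hanoi(5) + 1) + 1
= 2 * (2 * (2 * hanoi(4) + 1) + 1) + 1
= 2 * (2 * (2 * (2 * hanoi(3) + 1) + 1) + 1) + 1
= 2 * (2 * (2 * (2 * (2 * hanoi(2) + 1) + 1) + 1) + 1) + 1
= 2 * (2 * (2 * (2 * (2 * (2 * hanoi(1) + 1) + 1) + 1) + 1) + 1) + 1
Now compute bottom-up:
hanoi(1) = 1
hanoi(2) = 2 * 1 + 1 = 3
hanoi(3) = 2 * 3 + 1 = 7
hanoi(4) = 2 * 7 + 1 = 15
hanoi(5) = 2 * 15 + 1 = 31
hanoi(6) = 2 * 31 + 1 = 63
hanoi(7) = 2 * 63 + 1 = 127
= 127


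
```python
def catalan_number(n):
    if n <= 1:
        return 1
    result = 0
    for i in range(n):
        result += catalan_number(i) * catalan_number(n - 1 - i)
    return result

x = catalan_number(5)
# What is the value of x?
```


catalan_number(5)
= sum of catalan_number(i) * catalan_number(5-1-i) for i in 0..4
First compute sub-values bottom-up:
  catalan_number(0) = 1, catalan_number(1) = 1
  catalan_number(2) = 1*1 + 1*1 = 2
  catalan_number(3) = 1*2 + 1*1 + 2*1 = 5
  catalan_number(4) = 1*5 + 1*2 + 2*1 + 5*1 = 14
Now catalan_number(5):
  catalan_number(0)*catalan_number(4) = 1*14 = 14
  catalan_number(1)*catalan_number(3) = 1*5 = 5
  catalan_number(2)*catalan_number(2) = 2*2 = 4
  catalan_number(3)*catalan_number(1) = 5*1 = 5
  catalan_number(4)*catalan_number(0) = 14*1 = 14
= 14 + 5 + 4 + 5 + 14
= 42


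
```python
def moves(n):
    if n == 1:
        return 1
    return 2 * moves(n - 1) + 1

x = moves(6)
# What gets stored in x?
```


moves(6)
= 2 * moves(5) + 1
= 2 * (2 * moves(4) + 1) + 1
= 2 * (2 * (2 * moves(3) + 1) + 1) + 1
= 2 * (2 * (2 * (2 * moves(2) + 1) + 1) + 1) + 1
= 2 * (2 * (2 * (2 * (2 * moves(1) + 1) + 1) + 1) + 1) + 1
Now compute bottom-up:
moves(1) = 1
moves(2) = 2 * 1 + 1 = 3
moves(3) = 2 * 3 + 1 = 7
moves(4) = 2 * 7 + 1 = 15
moves(5) = 2 * 15 + 1 = 31
moves(6) = 2 * 31 + 1 = 63
= 63


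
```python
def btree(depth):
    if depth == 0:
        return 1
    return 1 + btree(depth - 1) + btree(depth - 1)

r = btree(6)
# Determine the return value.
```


btree(6)
= 1 + btree(5) + btree(5)
= 1 + 2 * btree(5)
btree(k) = 2^(k+1) - 1
btree(0) = 1
btree(1) = 3
btree(2) = 7
btree(3) = 15
btree(4) = 31
btree(6) = 2^7 - 1 = 127


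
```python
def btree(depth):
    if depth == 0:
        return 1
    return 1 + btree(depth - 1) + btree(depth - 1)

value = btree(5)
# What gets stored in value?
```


btree(5)
= 1 + btree(4) + btree(4)
= 1 + 2 * btree(4)
btree(k) = 2^(k+1) - 1
btree(0) = 1
btree(1) = 3
btree(2) = 7
btree(3) = 15
btree(4) = 31
btree(5) = 2^6 - 1 = 63


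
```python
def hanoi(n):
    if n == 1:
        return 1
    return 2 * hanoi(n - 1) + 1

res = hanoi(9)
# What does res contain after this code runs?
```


hanoi(9)
= 2 * hanoi(8) + 1
= 2 * (2 * hanoi(7) + 1) + 1
= 2 * (2 * (2 * hanoi(6) + 1) + 1) + 1
= 2 * (2 * (2 * (2 * hanoi(5) + 1) + 1) + 1) + 1
= 2 * (2 * (2 * (2 * (2 * hanoi(4) + 1) + 1) + 1) + 1) + 1
= 2 * (2 * (2 * (2 * (2 * (2 * hanoi(3) + 1) + 1) + 1) + 1) + 1) + 1
= 2 * (2 * (2 * (2 * (2 * (2 * (2 * hanoi(2) + 1) + 1) + 1) + 1) + 1) + 1) + 1
= 2 * (2 * (2 * (2 * (2 * (2 * (2 * (2 * hanoi(1) + 1) + 1) + 1) + 1) + 1) + 1) + 1) + 1
Now compute bottom-up:
hanoi(1) = 1
hanoi(2) = 2 * 1 + 1 = 3
hanoi(3) = 2 * 3 + 1 = 7
hanoi(4) = 2 * 7 + 1 = 15
hanoi(5) = 2 * 15 + 1 = 31
hanoi(6) = 2 * 31 + 1 = 63
hanoi(7) = 2 * 63 + 1 = 127
hanoi(8) = 2 * 127 + 1 = 255
hanoi(9) = 2 * 255 + 1 = 511
= 511


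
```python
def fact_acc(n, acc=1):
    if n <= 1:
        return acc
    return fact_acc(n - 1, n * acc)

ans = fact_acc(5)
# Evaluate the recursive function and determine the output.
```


fact_acc(5, 1)
= fact_acc(4, 5 * 1) = fact_acc(4, 5)
= fact_acc(3, 4 * 5) = fact_acc(3, 20)
= fact_acc(2, 3 * 20) = fact_acc(2, 60)
= fact_acc(1, 2 * 60) = fact_acc(1, 120)
n <= 1, return acc = 120


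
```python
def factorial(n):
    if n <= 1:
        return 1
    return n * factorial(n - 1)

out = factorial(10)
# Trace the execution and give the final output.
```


factorial(10)
= 10 * factorial(9)
= 10 * 9 * factorial(8)
= 10 * 9 * 8 * factorial(7)
= 10 * 9 * 8 * 7 * factorial(6)
= 10 * 9 * 8 * 7 * 6 * factorial(5)
= 10 * 9 * 8 * 7 * 6 * 5 * factorial(4)
= 10 * 9 * 8 * 7 * 6 * 5 * 4 * factorial(3)
= 10 * 9 * 8 * 7 * 6 * 5 * 4 * 3 * factorial(2)
= 10 * 9 * 8 * 7 * 6 * 5 * 4 * 3 * 2 * factorial(1)
= 10 * 9 * 8 * 7 * 6 * 5 * 4 * 3 * 2 * 1
= 3628800


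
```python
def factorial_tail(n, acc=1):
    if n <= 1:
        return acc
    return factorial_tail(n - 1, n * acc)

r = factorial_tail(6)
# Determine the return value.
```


factorial_tail(6, 1)
= factorial_tail(5, 6 * 1) = factorial_tail(5, 6)
= factorial_tail(4, 5 * 6) = factorial_tail(4, 30)
= factorial_tail(3, 4 * 30) = factorial_tail(3, 120)
= factorial_tail(2, 3 * 120) = factorial_tail(2, 360)
= factorial_tail(1, 2 * 360) = factorial_tail(1, 720)
n <= 1, return acc = 720


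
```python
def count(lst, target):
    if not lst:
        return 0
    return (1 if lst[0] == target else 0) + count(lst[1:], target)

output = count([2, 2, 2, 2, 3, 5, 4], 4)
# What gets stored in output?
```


count([2, 2, 2, 2, 3, 5, 4], 4)
lst[0]=2 != 4: 0 + count([2, 2, 2, 3, 5, 4], 4)
lst[0]=2 != 4: 0 + count([2, 2, 3, 5, 4], 4)
lst[0]=2 != 4: 0 + count([2, 3, 5, 4], 4)
lst[0]=2 != 4: 0 + count([3, 5, 4], 4)
lst[0]=3 != 4: 0 + count([5, 4], 4)
lst[0]=5 != 4: 0 + count([4], 4)
lst[0]=4 == 4: 1 + count([], 4)
= 1


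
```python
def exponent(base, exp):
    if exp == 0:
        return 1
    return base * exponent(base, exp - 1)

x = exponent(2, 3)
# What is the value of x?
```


exponent(2, 3)
= 2 * exponent(2, 2)
= 2 * 2 * exponent(2, 1)
= 2 * 2 * 2 * exponent(2, 0)
= 2 * 2 * 2 * 1
= 8


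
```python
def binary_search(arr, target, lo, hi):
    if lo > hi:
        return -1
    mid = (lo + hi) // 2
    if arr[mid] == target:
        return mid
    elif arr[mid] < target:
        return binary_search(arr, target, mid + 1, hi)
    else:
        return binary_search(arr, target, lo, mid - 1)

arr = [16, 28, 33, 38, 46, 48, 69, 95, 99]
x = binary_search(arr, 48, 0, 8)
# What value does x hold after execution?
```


binary_search(arr, 48, 0, 8)
lo=0, hi=8, mid=4, arr[mid]=46
46 < 48, search right half
lo=5, hi=8, mid=6, arr[mid]=69
69 > 48, search left half
lo=5, hi=5, mid=5, arr[mid]=48
arr[5] == 48, found at index 5
= 5


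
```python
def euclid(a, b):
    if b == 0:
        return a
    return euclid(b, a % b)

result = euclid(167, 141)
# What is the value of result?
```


euclid(167, 141)
= euclid(141, 167 % 141) = euclid(141, 26)
= euclid(26, 141 % 26) = euclid(26, 11)
= euclid(11, 26 % 11) = euclid(11, 4)
= euclid(4, 11 % 4) = euclid(4, 3)
= euclid(3, 4 % 3) = euclid(3, 1)
= euclid(1, 3 % 1) = euclid(1, 0)
b == 0, return a = 1


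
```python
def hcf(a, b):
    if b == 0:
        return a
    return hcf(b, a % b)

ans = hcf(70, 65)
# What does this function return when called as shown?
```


hcf(70, 65)
= hcf(65, 70 % 65) = hcf(65, 5)
= hcf(5, 65 % 5) = hcf(5, 0)
b == 0, return a = 5


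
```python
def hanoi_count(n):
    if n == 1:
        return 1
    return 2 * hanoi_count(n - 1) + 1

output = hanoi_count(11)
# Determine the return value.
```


hanoi_count(11)
= 2 * hanoi_count(10) + 1
= 2 * (2 * hanoi_count(9) + 1) + 1
= 2 * (2 * (2 * hanoi_count(8) + 1) + 1) + 1
= 2 * (2 * (2 * (2 * hanoi_count(7) + 1) + 1) + 1) + 1
= 2 * (2 * (2 * (2 * (2 * hanoi_count(6) + 1) + 1) + 1) + 1) + 1
= 2 * (2 * (2 * (2 * (2 * (2 * hanoi_count(5) + 1) + 1) + 1) + 1) + 1) + 1
= 2 * (2 * (2 * (2 * (2 * (2 * (2 * hanoi_count(4) + 1) + 1) + 1) + 1) + 1) + 1) + 1
= 2 * (2 * (2 * (2 * (2 * (2 * (2 * (2 * hanoi_count(3) + 1) + 1) + 1) + 1) + 1) + 1) + 1) + 1
= 2 * (2 * (2 * (2 * (2 * (2 * (2 * (2 * (2 * hanoi_count(2) + 1) + 1) + 1) + 1) + 1) + 1) + 1) + 1) + 1
= 2 * (2 * (2 * (2 * (2 * (2 * (2 * (2 * (2 * (2 * hanoi_count(1) + 1) + 1) + 1) + 1) + 1) + 1) + 1) + 1) + 1) + 1
Now compute bottom-up:
hanoi_count(1) = 1
hanoi_count(2) = 2 * 1 + 1 = 3
hanoi_count(3) = 2 * 3 + 1 = 7
hanoi_count(4) = 2 * 7 + 1 = 15
hanoi_count(5) = 2 * 15 + 1 = 31
hanoi_count(6) = 2 * 31 + 1 = 63
hanoi_count(7) = 2 * 63 + 1 = 127
hanoi_count(8) = 2 * 127 + 1 = 255
hanoi_count(9) = 2 * 255 + 1 = 511
hanoi_count(10) = 2 * 511 + 1 = 1023
hanoi_count(11) = 2 * 1023 + 1 = 2047
= 2047


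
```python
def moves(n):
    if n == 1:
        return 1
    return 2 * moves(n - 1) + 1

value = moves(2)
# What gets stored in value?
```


moves(2)
= 2 * moves(1) + 1
Now compute bottom-up:
moves(1) = 1
moves(2) = 2 * 1 + 1 = 3
= 3


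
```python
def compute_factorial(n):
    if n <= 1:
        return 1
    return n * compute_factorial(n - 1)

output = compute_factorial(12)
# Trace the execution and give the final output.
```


compute_factorial(12)
= 12 * compute_factorial(11)
= 12 * 11 * compute_factorial(10)
= 12 * 11 * 10 * compute_factorial(9)
= 12 * 11 * 10 * 9 * compute_factorial(8)
= 12 * 11 * 10 * 9 * 8 * compute_factorial(7)
= 12 * 11 * 10 * 9 * 8 * 7 * compute_factorial(6)
= 12 * 11 * 10 * 9 * 8 * 7 * 6 * compute_factorial(5)
= 12 * 11 * 10 * 9 * 8 * 7 * 6 * 5 * compute_factorial(4)
= 12 * 11 * 10 * 9 * 8 * 7 * 6 * 5 * 4 * compute_factorial(3)
= 12 * 11 * 10 * 9 * 8 * 7 * 6 * 5 * 4 * 3 * compute_factorial(2)
= 12 * 11 * 10 * 9 * 8 * 7 * 6 * 5 * 4 * 3 * 2 * compute_factorial(1)
= 12 * 11 * 10 * 9 * 8 * 7 * 6 * 5 * 4 * 3 * 2 * 1
= 479001600


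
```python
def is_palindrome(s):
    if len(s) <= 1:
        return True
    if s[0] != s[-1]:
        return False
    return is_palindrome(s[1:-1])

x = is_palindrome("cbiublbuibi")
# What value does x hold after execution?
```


is_palindrome("cbiublbuibi")
"cbiublbuibi": s[0]='c' != s[-1]='i' -> False
= False


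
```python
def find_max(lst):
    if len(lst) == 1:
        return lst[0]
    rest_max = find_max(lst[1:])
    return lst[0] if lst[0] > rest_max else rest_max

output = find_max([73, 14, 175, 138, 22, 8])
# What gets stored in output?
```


find_max([73, 14, 175, 138, 22, 8])
= compare 73 with find_max([14, 175, 138, 22, 8])
= compare 14 with find_max([175, 138, 22, 8])
= compare 175 with find_max([138, 22, 8])
= compare 138 with find_max([22, 8])
= compare 22 with find_max([8])
Base: find_max([8]) = 8
compare 22 with 8: max = 22
compare 138 with 22: max = 138
compare 175 with 138: max = 175
compare 14 with 175: max = 175
compare 73 with 175: max = 175
= 175


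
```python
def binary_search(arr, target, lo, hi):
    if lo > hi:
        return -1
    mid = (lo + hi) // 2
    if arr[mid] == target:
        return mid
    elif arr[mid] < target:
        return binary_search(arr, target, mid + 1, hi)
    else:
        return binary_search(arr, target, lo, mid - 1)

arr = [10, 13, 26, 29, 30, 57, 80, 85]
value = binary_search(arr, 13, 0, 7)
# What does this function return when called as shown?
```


binary_search(arr, 13, 0, 7)
lo=0, hi=7, mid=3, arr[mid]=29
29 > 13, search left half
lo=0, hi=2, mid=1, arr[mid]=13
arr[1] == 13, found at index 1
= 1


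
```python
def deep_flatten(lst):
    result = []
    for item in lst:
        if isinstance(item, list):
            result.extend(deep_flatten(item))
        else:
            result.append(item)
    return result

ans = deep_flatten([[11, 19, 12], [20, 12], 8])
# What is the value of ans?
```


deep_flatten([[11, 19, 12], [20, 12], 8])
Processing each element:
  [11, 19, 12] is a list -> deep_flatten recursively -> [11, 19, 12]
  [20, 12] is a list -> deep_flatten recursively -> [20, 12]
  8 is not a list -> append 8
= [11, 19, 12, 20, 12, 8]


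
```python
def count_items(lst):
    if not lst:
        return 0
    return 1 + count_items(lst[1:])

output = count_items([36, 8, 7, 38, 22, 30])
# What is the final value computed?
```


count_items([36, 8, 7, 38, 22, 30])
= 1 + count_items([8, 7, 38, 22, 30])
= 1 + 1 + count_items([7, 38, 22, 30])
= 1 + 1 + 1 + count_items([38, 22, 30])
= 1 + 1 + 1 + 1 + count_items([22, 30])
= 1 + 1 + 1 + 1 + 1 + count_items([30])
= 1 + 1 + 1 + 1 + 1 + 1 + count_items([])
= 1 + 1 + 1 + 1 + 1 + 1 + 0
= 6


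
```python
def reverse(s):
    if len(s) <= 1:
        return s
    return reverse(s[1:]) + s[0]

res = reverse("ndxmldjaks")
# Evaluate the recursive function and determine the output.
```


reverse("ndxmldjaks")
= reverse("dxmldjaks") + "n"
= reverse("xmldjaks") + "d" + "n"
= reverse("mldjaks") + "x" + "d" + "n"
= reverse("ldjaks") + "m" + "x" + "d" + "n"
= reverse("djaks") + "l" + "m" + "x" + "d" + "n"
= reverse("jaks") + "d" + "l" + "m" + "x" + "d" + "n"
= reverse("aks") + "j" + "d" + "l" + "m" + "x" + "d" + "n"
= reverse("ks") + "a" + "j" + "d" + "l" + "m" + "x" + "d" + "n"
= reverse("s") + "k" + "a" + "j" + "d" + "l" + "m" + "x" + "d" + "n"
= "s" + "k" + "a" + "j" + "d" + "l" + "m" + "x" + "d" + "n"
= "skajdlmxdn"


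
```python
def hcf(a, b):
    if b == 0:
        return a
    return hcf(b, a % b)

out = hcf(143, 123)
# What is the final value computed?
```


hcf(143, 123)
= hcf(123, 143 % 123) = hcf(123, 20)
= hcf(20, 123 % 20) = hcf(20, 3)
= hcf(3, 20 % 3) = hcf(3, 2)
= hcf(2, 3 % 2) = hcf(2, 1)
= hcf(1, 2 % 1) = hcf(1, 0)
b == 0, return a = 1


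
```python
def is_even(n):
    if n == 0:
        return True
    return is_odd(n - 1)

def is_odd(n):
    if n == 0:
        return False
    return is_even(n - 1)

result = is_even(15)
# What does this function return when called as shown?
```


is_even(15)
= is_odd(14)
= is_even(13)
= is_odd(12)
= is_even(11)
= is_odd(10)
= is_even(9)
= is_odd(8)
= is_even(7)
= is_odd(6)
= is_even(5)
= is_odd(4)
= is_even(3)
= is_odd(2)
= is_even(1)
= is_odd(0)
n == 0: return False
= False


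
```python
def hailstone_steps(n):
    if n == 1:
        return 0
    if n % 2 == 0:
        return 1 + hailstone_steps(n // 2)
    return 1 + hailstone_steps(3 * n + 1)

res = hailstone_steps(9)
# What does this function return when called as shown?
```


hailstone_steps(9)
9 is odd -> 3*9+1 = 28 -> hailstone_steps(28)
28 is even -> hailstone_steps(14)
14 is even -> hailstone_steps(7)
7 is odd -> 3*7+1 = 22 -> hailstone_steps(22)
22 is even -> hailstone_steps(11)
11 is odd -> 3*11+1 = 34 -> hailstone_steps(34)
34 is even -> hailstone_steps(17)
17 is odd -> 3*17+1 = 52 -> hailstone_steps(52)
52 is even -> hailstone_steps(26)
26 is even -> hailstone_steps(13)
13 is odd -> 3*13+1 = 40 -> hailstone_steps(40)
40 is even -> hailstone_steps(20)
20 is even -> hailstone_steps(10)
10 is even -> hailstone_steps(5)
5 is odd -> 3*5+1 = 16 -> hailstone_steps(16)
16 is even -> hailstone_steps(8)
8 is even -> hailstone_steps(4)
4 is even -> hailstone_steps(2)
2 is even -> hailstone_steps(1)
Reached 1 after 19 steps
= 19


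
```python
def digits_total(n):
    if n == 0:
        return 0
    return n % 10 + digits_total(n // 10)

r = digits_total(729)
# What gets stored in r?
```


digits_total(729)
= 9 + digits_total(72)
= 9 + 2 + digits_total(7)
= 9 + 2 + 7 + digits_total(0)
= 9 + 2 + 7 + 0
= 18


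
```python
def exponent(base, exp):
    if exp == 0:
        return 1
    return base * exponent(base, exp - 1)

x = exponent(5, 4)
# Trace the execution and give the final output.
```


exponent(5, 4)
= 5 * exponent(5, 3)
= 5 * 5 * exponent(5, 2)
= 5 * 5 * 5 * exponent(5, 1)
= 5 * 5 * 5 * 5 * exponent(5, 0)
= 5 * 5 * 5 * 5 * 1
= 625


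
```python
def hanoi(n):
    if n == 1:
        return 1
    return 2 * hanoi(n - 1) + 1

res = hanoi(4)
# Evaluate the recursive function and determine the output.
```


hanoi(4)
= 2 * hanoi(3) + 1
= 2 * (2 * hanoi(2) + 1) + 1
= 2 * (2 * (2 * hanoi(1) + 1) + 1) + 1
Now compute bottom-up:
hanoi(1) = 1
hanoi(2) = 2 * 1 + 1 = 3
hanoi(3) = 2 * 3 + 1 = 7
hanoi(4) = 2 * 7 + 1 = 15
= 15


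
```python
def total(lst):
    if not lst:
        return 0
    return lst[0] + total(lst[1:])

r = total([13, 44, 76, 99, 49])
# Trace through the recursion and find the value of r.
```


total([13, 44, 76, 99, 49])
= 13 + total([44, 76, 99, 49])
= 13 + 44 + total([76, 99, 49])
= 13 + 44 + 76 + total([99, 49])
= 13 + 44 + 76 + 99 + total([49])
= 13 + 44 + 76 + 99 + 49 + total([])
= 13 + 44 + 76 + 99 + 49 + 0
= 281


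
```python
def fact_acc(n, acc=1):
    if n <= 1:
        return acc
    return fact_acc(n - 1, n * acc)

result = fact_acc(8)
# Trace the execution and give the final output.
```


fact_acc(8, 1)
= fact_acc(7, 8 * 1) = fact_acc(7, 8)
= fact_acc(6, 7 * 8) = fact_acc(6, 56)
= fact_acc(5, 6 * 56) = fact_acc(5, 336)
= fact_acc(4, 5 * 336) = fact_acc(4, 1680)
= fact_acc(3, 4 * 1680) = fact_acc(3, 6720)
= fact_acc(2, 3 * 6720) = fact_acc(2, 20160)
= fact_acc(1, 2 * 20160) = fact_acc(1, 40320)
n <= 1, return acc = 40320


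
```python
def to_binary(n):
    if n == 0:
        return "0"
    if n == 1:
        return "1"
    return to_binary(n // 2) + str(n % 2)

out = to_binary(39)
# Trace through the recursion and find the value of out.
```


to_binary(39)
= to_binary(19) + "1"
= to_binary(9) + "1" + "1"
= to_binary(4) + "1" + "1" + "1"
= to_binary(2) + "0" + "1" + "1" + "1"
= to_binary(1) + "0" + "0" + "1" + "1" + "1"
= "1" + "0" + "0" + "1" + "1" + "1"
= "100111"


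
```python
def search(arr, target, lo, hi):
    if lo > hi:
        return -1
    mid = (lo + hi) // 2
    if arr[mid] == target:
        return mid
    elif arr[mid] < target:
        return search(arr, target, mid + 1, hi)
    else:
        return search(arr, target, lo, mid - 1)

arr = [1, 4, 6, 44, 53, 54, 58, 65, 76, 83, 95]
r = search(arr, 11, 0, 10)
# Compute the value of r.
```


search(arr, 11, 0, 10)
lo=0, hi=10, mid=5, arr[mid]=54
54 > 11, search left half
lo=0, hi=4, mid=2, arr[mid]=6
6 < 11, search right half
lo=3, hi=4, mid=3, arr[mid]=44
44 > 11, search left half
lo > hi, target not found, return -1
= -1


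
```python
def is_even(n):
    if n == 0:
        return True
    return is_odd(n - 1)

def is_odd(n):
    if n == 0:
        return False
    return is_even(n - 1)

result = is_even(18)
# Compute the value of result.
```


is_even(18)
= is_odd(17)
= is_even(16)
= is_odd(15)
= is_even(14)
= is_odd(13)
= is_even(12)
= is_odd(11)
= is_even(10)
= is_odd(9)
= is_even(8)
= is_odd(7)
= is_even(6)
= is_odd(5)
= is_even(4)
= is_odd(3)
= is_even(2)
= is_odd(1)
= is_even(0)
n == 0: return True
= True


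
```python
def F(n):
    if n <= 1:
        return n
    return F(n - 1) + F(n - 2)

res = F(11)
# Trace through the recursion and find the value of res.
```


F(11)
= F(10) + F(9)
= (F(9) + F(8)) + F(9)
Computing bottom-up: F(0)=0, F(1)=1, F(2)=1, F(3)=2, F(4)=3, F(5)=5, F(6)=8, F(7)=13, F(8)=21, F(9)=34, F(10)=55, F(11)=89
= 89


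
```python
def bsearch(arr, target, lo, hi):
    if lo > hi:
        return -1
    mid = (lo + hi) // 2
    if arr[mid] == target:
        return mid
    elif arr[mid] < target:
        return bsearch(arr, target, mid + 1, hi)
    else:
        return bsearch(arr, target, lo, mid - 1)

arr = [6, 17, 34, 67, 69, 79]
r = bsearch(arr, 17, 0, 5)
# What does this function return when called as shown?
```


bsearch(arr, 17, 0, 5)
lo=0, hi=5, mid=2, arr[mid]=34
34 > 17, search left half
lo=0, hi=1, mid=0, arr[mid]=6
6 < 17, search right half
lo=1, hi=1, mid=1, arr[mid]=17
arr[1] == 17, found at index 1
= 1


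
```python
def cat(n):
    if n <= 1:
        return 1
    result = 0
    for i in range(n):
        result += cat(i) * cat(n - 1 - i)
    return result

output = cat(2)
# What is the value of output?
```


cat(2)
= sum of cat(i) * cat(2-1-i) for i in 0..1
  cat(0)*cat(1) = 1*1 = 1
  cat(1)*cat(0) = 1*1 = 1
= 1 + 1
= 2


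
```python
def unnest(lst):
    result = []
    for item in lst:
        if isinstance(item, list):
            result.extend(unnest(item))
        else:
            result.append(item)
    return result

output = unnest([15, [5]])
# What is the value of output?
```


unnest([15, [5]])
Processing each element:
  15 is not a list -> append 15
  [5] is a list -> unnest recursively -> [5]
= [15, 5]


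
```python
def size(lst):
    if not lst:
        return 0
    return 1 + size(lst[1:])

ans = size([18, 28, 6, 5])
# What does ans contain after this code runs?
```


size([18, 28, 6, 5])
= 1 + size([28, 6, 5])
= 1 + 1 + size([6, 5])
= 1 + 1 + 1 + size([5])
= 1 + 1 + 1 + 1 + size([])
= 1 + 1 + 1 + 1 + 0
= 4


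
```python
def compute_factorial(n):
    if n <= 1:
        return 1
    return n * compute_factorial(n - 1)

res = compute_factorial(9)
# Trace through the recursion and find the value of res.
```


compute_factorial(9)
= 9 * compute_factorial(8)
= 9 * 8 * compute_factorial(7)
= 9 * 8 * 7 * compute_factorial(6)
= 9 * 8 * 7 * 6 * compute_factorial(5)
= 9 * 8 * 7 * 6 * 5 * compute_factorial(4)
= 9 * 8 * 7 * 6 * 5 * 4 * compute_factorial(3)
= 9 * 8 * 7 * 6 * 5 * 4 * 3 * compute_factorial(2)
= 9 * 8 * 7 * 6 * 5 * 4 * 3 * 2 * compute_factorial(1)
= 9 * 8 * 7 * 6 * 5 * 4 * 3 * 2 * 1
= 362880


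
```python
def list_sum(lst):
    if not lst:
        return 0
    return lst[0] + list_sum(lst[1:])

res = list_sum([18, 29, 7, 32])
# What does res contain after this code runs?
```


list_sum([18, 29, 7, 32])
= 18 + list_sum([29, 7, 32])
= 18 + 29 + list_sum([7, 32])
= 18 + 29 + 7 + list_sum([32])
= 18 + 29 + 7 + 32 + list_sum([])
= 18 + 29 + 7 + 32 + 0
= 86


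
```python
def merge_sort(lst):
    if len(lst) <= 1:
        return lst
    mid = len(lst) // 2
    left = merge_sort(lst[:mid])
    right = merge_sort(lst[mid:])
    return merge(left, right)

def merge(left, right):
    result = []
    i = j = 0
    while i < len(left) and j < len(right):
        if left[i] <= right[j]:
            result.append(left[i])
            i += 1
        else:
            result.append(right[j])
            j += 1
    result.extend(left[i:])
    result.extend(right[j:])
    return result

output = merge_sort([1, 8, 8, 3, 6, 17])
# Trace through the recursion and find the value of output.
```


merge_sort([1, 8, 8, 3, 6, 17])
Split into [1, 8, 8] and [3, 6, 17]
Left sorted: [1, 8, 8]
Right sorted: [3, 6, 17]
Merge [1, 8, 8] and [3, 6, 17]
= [1, 3, 6, 8, 8, 17]


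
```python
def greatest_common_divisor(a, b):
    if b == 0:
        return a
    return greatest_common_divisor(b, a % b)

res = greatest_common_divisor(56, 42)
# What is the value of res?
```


greatest_common_divisor(56, 42)
= greatest_common_divisor(42, 56 % 42) = greatest_common_divisor(42, 14)
= greatest_common_divisor(14, 42 % 14) = greatest_common_divisor(14, 0)
b == 0, return a = 14


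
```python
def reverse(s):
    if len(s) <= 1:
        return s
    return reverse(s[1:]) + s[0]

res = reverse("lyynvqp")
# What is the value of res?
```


reverse("lyynvqp")
= reverse("yynvqp") + "l"
= reverse("ynvqp") + "y" + "l"
= reverse("nvqp") + "y" + "y" + "l"
= reverse("vqp") + "n" + "y" + "y" + "l"
= reverse("qp") + "v" + "n" + "y" + "y" + "l"
= reverse("p") + "q" + "v" + "n" + "y" + "y" + "l"
= "p" + "q" + "v" + "n" + "y" + "y" + "l"
= "pqvnyyl"


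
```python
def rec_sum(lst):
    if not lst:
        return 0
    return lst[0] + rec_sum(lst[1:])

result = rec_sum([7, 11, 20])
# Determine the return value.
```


rec_sum([7, 11, 20])
= 7 + rec_sum([11, 20])
= 7 + 11 + rec_sum([20])
= 7 + 11 + 20 + rec_sum([])
= 7 + 11 + 20 + 0
= 38


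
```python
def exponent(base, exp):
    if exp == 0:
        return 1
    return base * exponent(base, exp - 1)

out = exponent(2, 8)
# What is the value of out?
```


exponent(2, 8)
= 2 * exponent(2, 7)
= 2 * 2 * exponent(2, 6)
= 2 * 2 * 2 * exponent(2, 5)
= 2 * 2 * 2 * 2 * exponent(2, 4)
= 2 * 2 * 2 * 2 * 2 * exponent(2, 3)
= 2 * 2 * 2 * 2 * 2 * 2 * exponent(2, 2)
= 2 * 2 * 2 * 2 * 2 * 2 * 2 * exponent(2, 1)
= 2 * 2 * 2 * 2 * 2 * 2 * 2 * 2 * exponent(2, 0)
= 2 * 2 * 2 * 2 * 2 * 2 * 2 * 2 * 1
= 256


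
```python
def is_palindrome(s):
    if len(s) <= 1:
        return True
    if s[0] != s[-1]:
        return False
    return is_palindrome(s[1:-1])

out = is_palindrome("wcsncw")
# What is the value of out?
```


is_palindrome("wcsncw")
"wcsncw": s[0]='w' == s[-1]='w' -> is_palindrome("csnc")
"csnc": s[0]='c' == s[-1]='c' -> is_palindrome("sn")
"sn": s[0]='s' != s[-1]='n' -> False
= False


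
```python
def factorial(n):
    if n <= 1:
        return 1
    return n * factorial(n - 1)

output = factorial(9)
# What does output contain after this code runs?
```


factorial(9)
= 9 * factorial(8)
= 9 * 8 * factorial(7)
= 9 * 8 * 7 * factorial(6)
= 9 * 8 * 7 * 6 * factorial(5)
= 9 * 8 * 7 * 6 * 5 * factorial(4)
= 9 * 8 * 7 * 6 * 5 * 4 * factorial(3)
= 9 * 8 * 7 * 6 * 5 * 4 * 3 * factorial(2)
= 9 * 8 * 7 * 6 * 5 * 4 * 3 * 2 * factorial(1)
= 9 * 8 * 7 * 6 * 5 * 4 * 3 * 2 * 1
= 362880


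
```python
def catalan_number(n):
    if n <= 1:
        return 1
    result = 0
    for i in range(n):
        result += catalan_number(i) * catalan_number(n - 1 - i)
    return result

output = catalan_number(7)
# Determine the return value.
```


catalan_number(7)
= sum of catalan_number(i) * catalan_number(7-1-i) for i in 0..6
First compute sub-values bottom-up:
  catalan_number(0) = 1, catalan_number(1) = 1
  catalan_number(2) = 1*1 + 1*1 = 2
  catalan_number(3) = 1*2 + 1*1 + 2*1 = 5
  catalan_number(4) = 1*5 + 1*2 + 2*1 + 5*1 = 14
  catalan_number(5) = 1*14 + 1*5 + 2*2 + 5*1 + 14*1 = 42
  catalan_number(6) = 1*42 + 1*14 + 2*5 + 5*2 + 14*1 + 42*1 = 132
Now catalan_number(7):
  catalan_number(0)*catalan_number(6) = 1*132 = 132
  catalan_number(1)*catalan_number(5) = 1*42 = 42
  catalan_number(2)*catalan_number(4) = 2*14 = 28
  catalan_number(3)*catalan_number(3) = 5*5 = 25
  catalan_number(4)*catalan_number(2) = 14*2 = 28
  catalan_number(5)*catalan_number(1) = 42*1 = 42
  catalan_number(6)*catalan_number(0) = 132*1 = 132
= 132 + 42 + 28 + 25 + 28 + 42 + 132
= 429


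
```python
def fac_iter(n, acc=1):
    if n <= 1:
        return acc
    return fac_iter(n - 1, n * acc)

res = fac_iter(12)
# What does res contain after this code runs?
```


fac_iter(12, 1)
= fac_iter(11, 12 * 1) = fac_iter(11, 12)
= fac_iter(10, 11 * 12) = fac_iter(10, 132)
= fac_iter(9, 10 * 132) = fac_iter(9, 1320)
= fac_iter(8, 9 * 1320) = fac_iter(8, 11880)
= fac_iter(7, 8 * 11880) = fac_iter(7, 95040)
= fac_iter(6, 7 * 95040) = fac_iter(6, 665280)
= fac_iter(5, 6 * 665280) = fac_iter(5, 3991680)
= fac_iter(4, 5 * 3991680) = fac_iter(4, 19958400)
= fac_iter(3, 4 * 19958400) = fac_iter(3, 79833600)
= fac_iter(2, 3 * 79833600) = fac_iter(2, 239500800)
= fac_iter(1, 2 * 239500800) = fac_iter(1, 479001600)
n <= 1, return acc = 479001600


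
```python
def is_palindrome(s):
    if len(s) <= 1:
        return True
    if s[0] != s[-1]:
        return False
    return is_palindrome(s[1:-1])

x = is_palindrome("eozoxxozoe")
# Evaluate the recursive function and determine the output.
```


is_palindrome("eozoxxozoe")
"eozoxxozoe": s[0]='e' == s[-1]='e' -> is_palindrome("ozoxxozo")
"ozoxxozo": s[0]='o' == s[-1]='o' -> is_palindrome("zoxxoz")
"zoxxoz": s[0]='z' == s[-1]='z' -> is_palindrome("oxxo")
"oxxo": s[0]='o' == s[-1]='o' -> is_palindrome("xx")
"xx": s[0]='x' == s[-1]='x' -> is_palindrome("")
"": len <= 1 -> True
= True


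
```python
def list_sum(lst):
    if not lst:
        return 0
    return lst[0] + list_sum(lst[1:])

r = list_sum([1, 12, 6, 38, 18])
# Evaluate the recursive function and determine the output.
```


list_sum([1, 12, 6, 38, 18])
= 1 + list_sum([12, 6, 38, 18])
= 1 + 12 + list_sum([6, 38, 18])
= 1 + 12 + 6 + list_sum([38, 18])
= 1 + 12 + 6 + 38 + list_sum([18])
= 1 + 12 + 6 + 38 + 18 + list_sum([])
= 1 + 12 + 6 + 38 + 18 + 0
= 75


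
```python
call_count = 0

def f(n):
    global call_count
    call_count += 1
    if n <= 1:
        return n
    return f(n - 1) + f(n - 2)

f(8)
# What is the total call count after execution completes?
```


f(8) calls f(7) and f(6); each non-base call branches into two more.
Let C(k) = total number of calls made by f(k), including the call to f(k) itself.
Base cases: C(0) = 1, C(1) = 1
Recurrence: C(k) = 1 + C(k-1) + C(k-2)
  C(2) = 1 + C(1) + C(0) = 1 + 1 + 1 = 3
  C(3) = 1 + C(2) + C(1) = 1 + 3 + 1 = 5
  C(4) = 1 + C(3) + C(2) = 1 + 5 + 3 = 9
  C(5) = 1 + C(4) + C(3) = 1 + 9 + 5 = 15
  C(6) = 1 + C(5) + C(4) = 1 + 15 + 9 = 25
  C(7) = 1 + C(6) + C(5) = 1 + 25 + 15 = 41
  C(8) = 1 + C(7) + C(6) = 1 + 41 + 25 = 67
Total calls = C(8) = 67


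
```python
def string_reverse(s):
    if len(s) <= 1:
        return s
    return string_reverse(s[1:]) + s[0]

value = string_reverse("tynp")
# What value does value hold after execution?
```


string_reverse("tynp")
= string_reverse("ynp") + "t"
= string_reverse("np") + "y" + "t"
= string_reverse("p") + "n" + "y" + "t"
= "p" + "n" + "y" + "t"
= "pnyt"


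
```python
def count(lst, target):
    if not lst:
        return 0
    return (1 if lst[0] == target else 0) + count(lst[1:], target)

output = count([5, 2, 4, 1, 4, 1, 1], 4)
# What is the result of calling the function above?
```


count([5, 2, 4, 1, 4, 1, 1], 4)
lst[0]=5 != 4: 0 + count([2, 4, 1, 4, 1, 1], 4)
lst[0]=2 != 4: 0 + count([4, 1, 4, 1, 1], 4)
lst[0]=4 == 4: 1 + count([1, 4, 1, 1], 4)
lst[0]=1 != 4: 0 + count([4, 1, 1], 4)
lst[0]=4 == 4: 1 + count([1, 1], 4)
lst[0]=1 != 4: 0 + count([1], 4)
lst[0]=1 != 4: 0 + count([], 4)
= 2


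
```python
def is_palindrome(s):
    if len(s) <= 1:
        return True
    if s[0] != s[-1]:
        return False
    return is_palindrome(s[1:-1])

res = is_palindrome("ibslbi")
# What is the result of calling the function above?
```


is_palindrome("ibslbi")
"ibslbi": s[0]='i' == s[-1]='i' -> is_palindrome("bslb")
"bslb": s[0]='b' == s[-1]='b' -> is_palindrome("sl")
"sl": s[0]='s' != s[-1]='l' -> False
= False


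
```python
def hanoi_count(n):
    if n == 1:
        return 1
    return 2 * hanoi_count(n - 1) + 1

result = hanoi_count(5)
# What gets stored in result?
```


hanoi_count(5)
= 2 * hanoi_count(4) + 1
= 2 * (2 * hanoi_count(3) + 1) + 1
= 2 * (2 * (2 * hanoi_count(2) + 1) + 1) + 1
= 2 * (2 * (2 * (2 * hanoi_count(1) + 1) + 1) + 1) + 1
Now compute bottom-up:
hanoi_count(1) = 1
hanoi_count(2) = 2 * 1 + 1 = 3
hanoi_count(3) = 2 * 3 + 1 = 7
hanoi_count(4) = 2 * 7 + 1 = 15
hanoi_count(5) = 2 * 15 + 1 = 31
= 31


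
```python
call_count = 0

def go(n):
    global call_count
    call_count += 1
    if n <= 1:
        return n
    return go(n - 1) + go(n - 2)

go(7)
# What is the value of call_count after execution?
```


go(7) calls go(6) and go(5); each non-base call branches into two more.
Let C(k) = total number of calls made by go(k), including the call to go(k) itself.
Base cases: C(0) = 1, C(1) = 1
Recurrence: C(k) = 1 + C(k-1) + C(k-2)
  C(2) = 1 + C(1) + C(0) = 1 + 1 + 1 = 3
  C(3) = 1 + C(2) + C(1) = 1 + 3 + 1 = 5
  C(4) = 1 + C(3) + C(2) = 1 + 5 + 3 = 9
  C(5) = 1 + C(4) + C(3) = 1 + 9 + 5 = 15
  C(6) = 1 + C(5) + C(4) = 1 + 15 + 9 = 25
  C(7) = 1 + C(6) + C(5) = 1 + 25 + 15 = 41
Total calls = C(7) = 41


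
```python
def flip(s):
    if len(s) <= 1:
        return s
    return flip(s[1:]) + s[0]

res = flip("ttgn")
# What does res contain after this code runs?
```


flip("ttgn")
= flip("tgn") + "t"
= flip("gn") + "t" + "t"
= flip("n") + "g" + "t" + "t"
= "n" + "g" + "t" + "t"
= "ngtt"


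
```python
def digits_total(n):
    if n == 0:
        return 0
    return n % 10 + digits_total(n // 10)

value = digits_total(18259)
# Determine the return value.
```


digits_total(18259)
= 9 + digits_total(1825)
= 9 + 5 + digits_total(182)
= 9 + 5 + 2 + digits_total(18)
= 9 + 5 + 2 + 8 + digits_total(1)
= 9 + 5 + 2 + 8 + 1 + digits_total(0)
= 9 + 5 + 2 + 8 + 1 + 0
= 25


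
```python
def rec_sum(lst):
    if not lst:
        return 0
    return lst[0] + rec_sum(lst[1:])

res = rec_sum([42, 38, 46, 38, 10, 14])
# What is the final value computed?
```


rec_sum([42, 38, 46, 38, 10, 14])
= 42 + rec_sum([38, 46, 38, 10, 14])
= 42 + 38 + rec_sum([46, 38, 10, 14])
= 42 + 38 + 46 + rec_sum([38, 10, 14])
= 42 + 38 + 46 + 38 + rec_sum([10, 14])
= 42 + 38 + 46 + 38 + 10 + rec_sum([14])
= 42 + 38 + 46 + 38 + 10 + 14 + rec_sum([])
= 42 + 38 + 46 + 38 + 10 + 14 + 0
= 188


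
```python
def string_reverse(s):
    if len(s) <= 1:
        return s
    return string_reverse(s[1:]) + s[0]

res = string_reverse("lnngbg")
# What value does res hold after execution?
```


string_reverse("lnngbg")
= string_reverse("nngbg") + "l"
= string_reverse("ngbg") + "n" + "l"
= string_reverse("gbg") + "n" + "n" + "l"
= string_reverse("bg") + "g" + "n" + "n" + "l"
= string_reverse("g") + "b" + "g" + "n" + "n" + "l"
= "g" + "b" + "g" + "n" + "n" + "l"
= "gbgnnl"


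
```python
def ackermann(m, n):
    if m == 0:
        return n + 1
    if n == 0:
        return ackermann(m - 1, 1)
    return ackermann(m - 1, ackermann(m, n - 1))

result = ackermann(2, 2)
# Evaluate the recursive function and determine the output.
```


ackermann(2, 2)
= ackermann(1, ackermann(2, 1))
First compute ackermann(2, 1) = 5
= ackermann(1, 5)
= 7


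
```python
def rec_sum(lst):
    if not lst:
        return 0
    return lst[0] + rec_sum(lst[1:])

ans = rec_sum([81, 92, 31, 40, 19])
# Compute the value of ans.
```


rec_sum([81, 92, 31, 40, 19])
= 81 + rec_sum([92, 31, 40, 19])
= 81 + 92 + rec_sum([31, 40, 19])
= 81 + 92 + 31 + rec_sum([40, 19])
= 81 + 92 + 31 + 40 + rec_sum([19])
= 81 + 92 + 31 + 40 + 19 + rec_sum([])
= 81 + 92 + 31 + 40 + 19 + 0
= 263


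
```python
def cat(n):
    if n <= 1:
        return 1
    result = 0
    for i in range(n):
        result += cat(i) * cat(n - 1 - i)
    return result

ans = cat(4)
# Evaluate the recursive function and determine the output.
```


cat(4)
= sum of cat(i) * cat(4-1-i) for i in 0..3
First compute sub-values bottom-up:
  cat(0) = 1, cat(1) = 1
  cat(2) = 1*1 + 1*1 = 2
  cat(3) = 1*2 + 1*1 + 2*1 = 5
Now cat(4):
  cat(0)*cat(3) = 1*5 = 5
  cat(1)*cat(2) = 1*2 = 2
  cat(2)*cat(1) = 2*1 = 2
  cat(3)*cat(0) = 5*1 = 5
= 5 + 2 + 2 + 5
= 14
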